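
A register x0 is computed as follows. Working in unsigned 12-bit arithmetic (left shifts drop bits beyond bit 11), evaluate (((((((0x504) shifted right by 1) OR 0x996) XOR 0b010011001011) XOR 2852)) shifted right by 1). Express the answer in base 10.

572

0x504 = 010100000100
→ shifted right by 1 → 001010000010 = 642
0x996 = 100110010110
→ OR → 101110010110 = 2966
0b010011001011 = 010011001011
→ XOR → 111101011101 = 3933
2852 = 101100100100
→ XOR → 010001111001 = 1145
→ shifted right by 1 → 001000111100 = 572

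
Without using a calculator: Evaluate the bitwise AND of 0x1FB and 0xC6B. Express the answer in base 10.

107

0x1FB = 000111111011
0xC6B = 110001101011
AND → 000001101011 = 107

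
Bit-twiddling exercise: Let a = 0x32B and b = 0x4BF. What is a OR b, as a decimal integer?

1983

0x32B = 01100101011
0x4BF = 10010111111
 OR → 11110111111 = 1983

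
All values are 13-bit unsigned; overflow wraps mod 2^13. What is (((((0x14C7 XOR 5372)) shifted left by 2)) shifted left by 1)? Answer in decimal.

472

0x14C7 = 1010011000111
5372 = 1010011111100
→ XOR → 0000000111011 = 59
→ shifted left by 2 (mod 2^13) → 0000011101100 = 236
→ shifted left by 1 (mod 2^13) → 0000111011000 = 472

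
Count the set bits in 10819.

10819 = 10101001000011
Count the 1s: 1 + 1 + 1 + 1 + 1 + 1 = 6

6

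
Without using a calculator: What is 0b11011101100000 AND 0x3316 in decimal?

13056

a = 11011101100000
0x3316 = 11001100010110
AND → 11001100000000 = 13056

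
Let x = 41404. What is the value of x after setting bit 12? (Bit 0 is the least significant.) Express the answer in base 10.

x = 1010000110111100
bit 12 is currently 0; set it via x | (1 << 12) = x | 4096
→ 1011000110111100 = 45500

45500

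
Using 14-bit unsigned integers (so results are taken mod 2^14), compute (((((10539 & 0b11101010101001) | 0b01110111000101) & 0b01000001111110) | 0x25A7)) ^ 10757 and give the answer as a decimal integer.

10539 = 10100100101011
0b11101010101001 = 11101010101001
→ & → 10100000101001 = 10281
0b01110111000101 = 01110111000101
→ | → 11110111101101 = 15853
0b01000001111110 = 01000001111110
→ & → 01000001101100 = 4204
0x25A7 = 10010110100111
→ | → 11010111101111 = 13807
10757 = 10101000000101
→ ^ → 01111111101010 = 8170

8170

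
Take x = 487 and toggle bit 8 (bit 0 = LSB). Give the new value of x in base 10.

231

x = 00111100111
bit 8 is currently 1; toggle it via x ^ (1 << 8) = x ^ 256
→ 00011100111 = 231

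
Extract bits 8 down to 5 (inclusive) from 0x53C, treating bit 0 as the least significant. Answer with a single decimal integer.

v = 10100111100
Shift right by 5: 101001
Mask low 4 bits: 1001 = 9

9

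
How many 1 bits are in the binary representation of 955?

8

955 = 1110111011
Count the 1s: 1 + 1 + 1 + 1 + 1 + 1 + 1 + 1 = 8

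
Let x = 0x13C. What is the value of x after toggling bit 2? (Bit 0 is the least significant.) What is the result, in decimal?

x = 100111100
bit 2 is currently 1; toggle it via x ^ (1 << 2) = x ^ 4
→ 100111000 = 312

312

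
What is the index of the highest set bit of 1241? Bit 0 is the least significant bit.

1241 = 10011011001
The topmost 1 is at position 10 (since 2^10 = 1024 ≤ 1241 < 2048).

10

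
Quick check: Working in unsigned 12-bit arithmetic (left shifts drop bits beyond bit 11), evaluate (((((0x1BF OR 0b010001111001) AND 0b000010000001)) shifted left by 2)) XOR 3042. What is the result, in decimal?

2534

0x1BF = 000110111111
0b010001111001 = 010001111001
→ OR → 010111111111 = 1535
0b000010000001 = 000010000001
→ AND → 000010000001 = 129
→ shifted left by 2 (mod 2^12) → 001000000100 = 516
3042 = 101111100010
→ XOR → 100111100110 = 2534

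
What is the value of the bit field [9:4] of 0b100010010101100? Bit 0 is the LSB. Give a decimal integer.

v = 100010010101100
Shift right by 4: 10001001010
Mask low 6 bits: 001010 = 10

10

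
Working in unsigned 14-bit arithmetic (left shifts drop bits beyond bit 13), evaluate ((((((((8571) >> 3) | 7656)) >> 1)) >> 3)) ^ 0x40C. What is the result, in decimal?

8571 = 10000101111011
→ >> 3 → 00010000101111 = 1071
7656 = 01110111101000
→ | → 01110111101111 = 7663
→ >> 1 → 00111011110111 = 3831
→ >> 3 → 00000111011110 = 478
0x40C = 00010000001100
→ ^ → 00010111010010 = 1490

1490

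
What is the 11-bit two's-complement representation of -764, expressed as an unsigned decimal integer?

764 in 11 bits: 01011111100
Invert: 10100000011
Add 1:  10100000100 = 1284
(Check: 2^11 - 764 = 2048 - 764 = 1284.)

1284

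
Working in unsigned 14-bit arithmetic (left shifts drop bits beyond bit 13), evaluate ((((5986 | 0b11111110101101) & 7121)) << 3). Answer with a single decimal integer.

5986 = 01011101100010
0b11111110101101 = 11111110101101
→ | → 11111111101111 = 16367
7121 = 01101111010001
→ & → 01101111000001 = 7105
→ << 3 (mod 2^14) → 01111000001000 = 7688

7688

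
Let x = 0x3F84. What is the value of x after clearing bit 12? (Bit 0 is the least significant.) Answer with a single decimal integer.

12164

x = 11111110000100
bit 12 is currently 1; clear it via x & ~(1 << 12) = x & ~4096
→ 10111110000100 = 12164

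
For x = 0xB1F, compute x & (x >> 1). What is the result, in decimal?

271

x = 101100011111 = 2847
x>>1 = 010110001111
AND  = 000100001111 = 271
(x & (x >> 1) has a 1 wherever x has two consecutive 1 bits.)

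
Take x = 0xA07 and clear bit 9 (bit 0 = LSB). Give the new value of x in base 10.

2055

x = 101000000111
bit 9 is currently 1; clear it via x & ~(1 << 9) = x & ~512
→ 100000000111 = 2055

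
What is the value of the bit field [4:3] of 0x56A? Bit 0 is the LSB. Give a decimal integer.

1

v = 10101101010
Shift right by 3: 10101101
Mask low 2 bits: 01 = 1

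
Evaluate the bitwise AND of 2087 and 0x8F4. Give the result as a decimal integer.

2087 = 100000100111
0x8F4 = 100011110100
AND → 100000100100 = 2084

2084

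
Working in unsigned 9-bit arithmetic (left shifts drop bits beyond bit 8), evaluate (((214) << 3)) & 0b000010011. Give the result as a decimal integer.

214 = 011010110
→ << 3 (mod 2^9) → 010110000 = 176
0b000010011 = 000010011
→ & → 000010000 = 16

16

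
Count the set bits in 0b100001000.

n = 100001000
Count the 1s: 1 + 1 = 2

2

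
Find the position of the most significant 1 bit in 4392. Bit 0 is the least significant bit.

4392 = 1000100101000
The topmost 1 is at position 12 (since 2^12 = 4096 ≤ 4392 < 8192).

12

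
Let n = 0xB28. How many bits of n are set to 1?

0xB28 = 101100101000
Count the 1s: 1 + 1 + 1 + 1 + 1 = 5

5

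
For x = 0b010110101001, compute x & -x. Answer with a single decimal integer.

x = 10110101001 = 1449
-x (two's complement) = …01001010111
AND   = 00000000001 = 1
(x & -x isolates the lowest set bit of x.)

1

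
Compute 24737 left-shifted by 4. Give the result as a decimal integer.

395792

24737 = 0000110000010100001
shift left by 4 → 1100000101000010000 = 395792
(equivalently, 24737 × 2^4 = 24737 × 16)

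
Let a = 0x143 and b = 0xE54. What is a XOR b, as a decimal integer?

0x143 = 000101000011
0xE54 = 111001010100
XOR → 111100010111 = 3863

3863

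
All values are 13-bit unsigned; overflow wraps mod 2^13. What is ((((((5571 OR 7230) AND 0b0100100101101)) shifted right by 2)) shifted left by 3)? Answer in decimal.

5571 = 1010111000011
7230 = 1110000111110
→ OR → 1110111111111 = 7679
0b0100100101101 = 0100100101101
→ AND → 0100100101101 = 2349
→ shifted right by 2 → 0001001001011 = 587
→ shifted left by 3 (mod 2^13) → 1001001011000 = 4696

4696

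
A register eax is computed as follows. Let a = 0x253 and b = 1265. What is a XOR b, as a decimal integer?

1698

0x253 = 01001010011
1265 = 10011110001
XOR → 11010100010 = 1698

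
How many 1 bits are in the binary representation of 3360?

4

3360 = 110100100000
Count the 1s: 1 + 1 + 1 + 1 = 4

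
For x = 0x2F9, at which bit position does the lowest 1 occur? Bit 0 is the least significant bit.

0

0x2F9 = 1011111001
Trailing zeros: 0, so the lowest set bit is bit 0 (value 1).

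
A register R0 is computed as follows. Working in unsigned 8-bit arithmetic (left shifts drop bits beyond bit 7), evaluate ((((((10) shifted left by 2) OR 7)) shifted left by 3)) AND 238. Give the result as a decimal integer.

10 = 00001010
→ shifted left by 2 (mod 2^8) → 00101000 = 40
7 = 00000111
→ OR → 00101111 = 47
→ shifted left by 3 (mod 2^8) → 01111000 = 120
238 = 11101110
→ AND → 01101000 = 104

104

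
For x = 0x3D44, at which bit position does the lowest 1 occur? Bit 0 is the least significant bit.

0x3D44 = 11110101000100
Trailing zeros: 2, so the lowest set bit is bit 2 (value 4).

2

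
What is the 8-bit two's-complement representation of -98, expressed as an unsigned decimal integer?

98 in 8 bits: 01100010
Invert: 10011101
Add 1:  10011110 = 158
(Check: 2^8 - 98 = 256 - 98 = 158.)

158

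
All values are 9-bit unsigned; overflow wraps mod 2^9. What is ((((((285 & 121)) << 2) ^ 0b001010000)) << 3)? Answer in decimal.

416

285 = 100011101
121 = 001111001
→ & → 000011001 = 25
→ << 2 (mod 2^9) → 001100100 = 100
0b001010000 = 001010000
→ ^ → 000110100 = 52
→ << 3 (mod 2^9) → 110100000 = 416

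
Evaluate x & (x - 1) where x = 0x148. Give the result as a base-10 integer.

x = 101001000 = 328
x - 1 = 101000111
AND   = 101000000 = 320
(x & (x - 1) clears the lowest set bit of x.)

320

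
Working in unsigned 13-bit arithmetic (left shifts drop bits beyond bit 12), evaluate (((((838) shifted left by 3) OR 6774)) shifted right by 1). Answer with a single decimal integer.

3387

838 = 0001101000110
→ shifted left by 3 (mod 2^13) → 1101000110000 = 6704
6774 = 1101001110110
→ OR → 1101001110110 = 6774
→ shifted right by 1 → 0110100111011 = 3387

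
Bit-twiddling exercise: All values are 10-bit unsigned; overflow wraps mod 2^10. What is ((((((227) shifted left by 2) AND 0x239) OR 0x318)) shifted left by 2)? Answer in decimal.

96

227 = 0011100011
→ shifted left by 2 (mod 2^10) → 1110001100 = 908
0x239 = 1000111001
→ AND → 1000001000 = 520
0x318 = 1100011000
→ OR → 1100011000 = 792
→ shifted left by 2 (mod 2^10) → 0001100000 = 96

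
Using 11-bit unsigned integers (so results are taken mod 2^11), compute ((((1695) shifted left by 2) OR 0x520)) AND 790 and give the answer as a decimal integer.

1695 = 11010011111
→ shifted left by 2 (mod 2^11) → 01001111100 = 636
0x520 = 10100100000
→ OR → 11101111100 = 1916
790 = 01100010110
→ AND → 01100010100 = 788

788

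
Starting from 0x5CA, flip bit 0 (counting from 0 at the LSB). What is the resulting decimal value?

x = 10111001010
bit 0 is currently 0; toggle it via x ^ (1 << 0) = x ^ 1
→ 10111001011 = 1483

1483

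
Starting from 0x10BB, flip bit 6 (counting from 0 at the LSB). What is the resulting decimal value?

x = 1000010111011
bit 6 is currently 0; toggle it via x ^ (1 << 6) = x ^ 64
→ 1000011111011 = 4347

4347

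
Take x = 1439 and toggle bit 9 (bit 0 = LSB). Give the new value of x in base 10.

1951

x = 0010110011111
bit 9 is currently 0; toggle it via x ^ (1 << 9) = x ^ 512
→ 0011110011111 = 1951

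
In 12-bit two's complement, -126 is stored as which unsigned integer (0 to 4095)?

3970

126 in 12 bits: 000001111110
Invert: 111110000001
Add 1:  111110000010 = 3970
(Check: 2^12 - 126 = 4096 - 126 = 3970.)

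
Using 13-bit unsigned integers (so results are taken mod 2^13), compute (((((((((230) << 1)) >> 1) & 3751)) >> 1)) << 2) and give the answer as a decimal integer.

230 = 0000011100110
→ << 1 (mod 2^13) → 0000111001100 = 460
→ >> 1 → 0000011100110 = 230
3751 = 0111010100111
→ & → 0000010100110 = 166
→ >> 1 → 0000001010011 = 83
→ << 2 (mod 2^13) → 0000101001100 = 332

332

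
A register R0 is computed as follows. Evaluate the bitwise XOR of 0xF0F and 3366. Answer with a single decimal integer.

0xF0F = 111100001111
3366 = 110100100110
XOR → 001000101001 = 553

553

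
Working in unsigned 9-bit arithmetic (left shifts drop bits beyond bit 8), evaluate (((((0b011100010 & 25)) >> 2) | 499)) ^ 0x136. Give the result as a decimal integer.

197

0b011100010 = 011100010
25 = 000011001
→ & → 000000000 = 0
→ >> 2 → 000000000 = 0
499 = 111110011
→ | → 111110011 = 499
0x136 = 100110110
→ ^ → 011000101 = 197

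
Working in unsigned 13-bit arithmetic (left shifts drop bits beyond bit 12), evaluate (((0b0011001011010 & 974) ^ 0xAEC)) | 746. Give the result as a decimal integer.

2798

0b0011001011010 = 0011001011010
974 = 0001111001110
→ & → 0001001001010 = 586
0xAEC = 0101011101100
→ ^ → 0100010100110 = 2214
746 = 0001011101010
→ | → 0101011101110 = 2798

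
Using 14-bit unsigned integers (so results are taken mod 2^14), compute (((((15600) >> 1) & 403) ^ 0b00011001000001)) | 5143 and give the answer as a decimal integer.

15600 = 11110011110000
→ >> 1 → 01111001111000 = 7800
403 = 00000110010011
→ & → 00000000010000 = 16
0b00011001000001 = 00011001000001
→ ^ → 00011001010001 = 1617
5143 = 01010000010111
→ | → 01011001010111 = 5719

5719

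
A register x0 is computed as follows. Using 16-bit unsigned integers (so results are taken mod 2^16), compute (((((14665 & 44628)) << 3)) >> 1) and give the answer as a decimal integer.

14665 = 0011100101001001
44628 = 1010111001010100
→ & → 0010100001000000 = 10304
→ << 3 (mod 2^16) → 0100001000000000 = 16896
→ >> 1 → 0010000100000000 = 8448

8448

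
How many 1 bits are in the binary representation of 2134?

5

2134 = 100001010110
Count the 1s: 1 + 1 + 1 + 1 + 1 = 5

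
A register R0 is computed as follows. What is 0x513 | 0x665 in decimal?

0x513 = 10100010011
0x665 = 11001100101
 OR → 11101110111 = 1911

1911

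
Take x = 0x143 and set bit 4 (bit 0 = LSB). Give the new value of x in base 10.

x = 000101000011
bit 4 is currently 0; set it via x | (1 << 4) = x | 16
→ 000101010011 = 339

339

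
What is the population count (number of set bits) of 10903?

8

10903 = 10101010010111
Count the 1s: 1 + 1 + 1 + 1 + 1 + 1 + 1 + 1 = 8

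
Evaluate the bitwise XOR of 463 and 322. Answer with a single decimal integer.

463 = 111001111
322 = 101000010
XOR → 010001101 = 141

141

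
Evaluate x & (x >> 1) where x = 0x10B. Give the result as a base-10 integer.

1

x = 100001011 = 267
x>>1 = 010000101
AND  = 000000001 = 1
(x & (x >> 1) has a 1 wherever x has two consecutive 1 bits.)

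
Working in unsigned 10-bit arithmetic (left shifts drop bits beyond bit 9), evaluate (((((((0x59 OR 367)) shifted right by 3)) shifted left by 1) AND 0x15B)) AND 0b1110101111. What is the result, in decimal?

0x59 = 0001011001
367 = 0101101111
→ OR → 0101111111 = 383
→ shifted right by 3 → 0000101111 = 47
→ shifted left by 1 (mod 2^10) → 0001011110 = 94
0x15B = 0101011011
→ AND → 0001011010 = 90
0b1110101111 = 1110101111
→ AND → 0000001010 = 10

10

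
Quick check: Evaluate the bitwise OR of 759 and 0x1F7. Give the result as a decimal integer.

1015

759 = 1011110111
0x1F7 = 0111110111
 OR → 1111110111 = 1015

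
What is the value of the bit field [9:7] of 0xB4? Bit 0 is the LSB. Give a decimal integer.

v = 0010110100
Shift right by 7: 001
Mask low 3 bits: 001 = 1

1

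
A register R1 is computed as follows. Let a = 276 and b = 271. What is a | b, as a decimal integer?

276 = 100010100
271 = 100001111
 OR → 100011111 = 287

287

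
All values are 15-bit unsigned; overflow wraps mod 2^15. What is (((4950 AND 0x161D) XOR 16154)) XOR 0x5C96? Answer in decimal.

4950 = 001001101010110
0x161D = 001011000011101
→ AND → 001001000010100 = 4628
16154 = 011111100011010
→ XOR → 010110100001110 = 11534
0x5C96 = 101110010010110
→ XOR → 111000110011000 = 29080

29080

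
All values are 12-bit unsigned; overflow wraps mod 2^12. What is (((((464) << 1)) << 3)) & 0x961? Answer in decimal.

464 = 000111010000
→ << 1 (mod 2^12) → 001110100000 = 928
→ << 3 (mod 2^12) → 110100000000 = 3328
0x961 = 100101100001
→ & → 100100000000 = 2304

2304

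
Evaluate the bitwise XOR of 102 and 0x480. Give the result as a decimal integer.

1254

102 = 00001100110
0x480 = 10010000000
XOR → 10011100110 = 1254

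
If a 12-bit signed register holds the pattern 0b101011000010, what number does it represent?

-1342

pattern = 101011000010 (MSB is 1 ⇒ negative)
Invert: 010100111101, add 1 → 010100111110 = 1342, so the value is -1342.
(Equivalently: 2754 - 2^12 = 2754 - 4096 = -1342.)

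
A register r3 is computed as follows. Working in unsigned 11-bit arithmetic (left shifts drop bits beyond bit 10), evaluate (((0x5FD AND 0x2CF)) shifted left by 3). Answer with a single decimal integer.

1640

0x5FD = 10111111101
0x2CF = 01011001111
→ AND → 00011001101 = 205
→ shifted left by 3 (mod 2^11) → 11001101000 = 1640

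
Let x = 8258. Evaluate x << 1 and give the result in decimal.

8258 = 010000001000010
shift left by 1 → 100000010000100 = 16516
(equivalently, 8258 × 2^1 = 8258 × 2)

16516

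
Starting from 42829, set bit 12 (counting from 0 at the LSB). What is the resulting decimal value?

46925

x = 1010011101001101
bit 12 is currently 0; set it via x | (1 << 12) = x | 4096
→ 1011011101001101 = 46925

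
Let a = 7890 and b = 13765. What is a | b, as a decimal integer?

7890 = 01111011010010
13765 = 11010111000101
 OR → 11111111010111 = 16343

16343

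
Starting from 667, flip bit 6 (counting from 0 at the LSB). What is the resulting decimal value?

x = 0001010011011
bit 6 is currently 0; toggle it via x ^ (1 << 6) = x ^ 64
→ 0001011011011 = 731

731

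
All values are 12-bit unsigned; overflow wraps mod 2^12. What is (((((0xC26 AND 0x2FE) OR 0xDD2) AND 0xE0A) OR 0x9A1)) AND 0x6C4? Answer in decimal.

1152

0xC26 = 110000100110
0x2FE = 001011111110
→ AND → 000000100110 = 38
0xDD2 = 110111010010
→ OR → 110111110110 = 3574
0xE0A = 111000001010
→ AND → 110000000010 = 3074
0x9A1 = 100110100001
→ OR → 110110100011 = 3491
0x6C4 = 011011000100
→ AND → 010010000000 = 1152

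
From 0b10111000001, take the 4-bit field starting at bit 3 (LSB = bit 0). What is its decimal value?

v = 10111000001
Shift right by 3: 10111000
Mask low 4 bits: 1000 = 8

8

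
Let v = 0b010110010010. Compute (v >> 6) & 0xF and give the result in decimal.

v = 010110010010
Shift right by 6: 010110
Mask low 4 bits: 0110 = 6

6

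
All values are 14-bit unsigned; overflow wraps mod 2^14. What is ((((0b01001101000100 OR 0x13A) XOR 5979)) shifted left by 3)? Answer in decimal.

0b01001101000100 = 01001101000100
0x13A = 00000100111010
→ OR → 01001101111110 = 4990
5979 = 01011101011011
→ XOR → 00010000100101 = 1061
→ shifted left by 3 (mod 2^14) → 10000100101000 = 8488

8488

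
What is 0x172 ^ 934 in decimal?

0x172 = 0101110010
934 = 1110100110
XOR → 1011010100 = 724

724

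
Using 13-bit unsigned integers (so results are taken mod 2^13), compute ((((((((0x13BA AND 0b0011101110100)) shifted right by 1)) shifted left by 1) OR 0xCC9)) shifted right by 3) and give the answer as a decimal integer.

511

0x13BA = 1001110111010
0b0011101110100 = 0011101110100
→ AND → 0001100110000 = 816
→ shifted right by 1 → 0000110011000 = 408
→ shifted left by 1 (mod 2^13) → 0001100110000 = 816
0xCC9 = 0110011001001
→ OR → 0111111111001 = 4089
→ shifted right by 3 → 0000111111111 = 511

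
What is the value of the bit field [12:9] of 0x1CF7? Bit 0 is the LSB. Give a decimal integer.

v = 1110011110111
Shift right by 9: 1110
Mask low 4 bits: 1110 = 14

14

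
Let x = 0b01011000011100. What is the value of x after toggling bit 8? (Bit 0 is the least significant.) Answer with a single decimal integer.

5916

x = 01011000011100
bit 8 is currently 0; toggle it via x ^ (1 << 8) = x ^ 256
→ 01011100011100 = 5916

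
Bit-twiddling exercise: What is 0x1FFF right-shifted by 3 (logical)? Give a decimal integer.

0x1FFF = 1111111111111
shift right by 3 → 0001111111111 = 1023
(equivalently, floor(8191 / 8))

1023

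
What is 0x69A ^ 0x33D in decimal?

1447

0x69A = 11010011010
0x33D = 01100111101
XOR → 10110100111 = 1447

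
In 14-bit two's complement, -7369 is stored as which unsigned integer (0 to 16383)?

9015

7369 in 14 bits: 01110011001001
Invert: 10001100110110
Add 1:  10001100110111 = 9015
(Check: 2^14 - 7369 = 16384 - 7369 = 9015.)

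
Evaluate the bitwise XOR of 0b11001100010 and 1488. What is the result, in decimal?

a = 11001100010
1488 = 10111010000
XOR → 01110110010 = 946

946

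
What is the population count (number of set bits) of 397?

397 = 110001101
Count the 1s: 1 + 1 + 1 + 1 + 1 = 5

5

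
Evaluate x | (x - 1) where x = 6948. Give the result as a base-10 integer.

x = 1101100100100 = 6948
x - 1 = 1101100100011
OR    = 1101100100111 = 6951
(x | (x - 1) sets all bits below the lowest set bit.)

6951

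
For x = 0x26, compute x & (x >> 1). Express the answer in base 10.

x = 100110 = 38
x>>1 = 010011
AND  = 000010 = 2
(x & (x >> 1) has a 1 wherever x has two consecutive 1 bits.)

2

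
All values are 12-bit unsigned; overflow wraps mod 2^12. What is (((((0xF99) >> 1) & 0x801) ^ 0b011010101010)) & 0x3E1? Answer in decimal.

0xF99 = 111110011001
→ >> 1 → 011111001100 = 1996
0x801 = 100000000001
→ & → 000000000000 = 0
0b011010101010 = 011010101010
→ ^ → 011010101010 = 1706
0x3E1 = 001111100001
→ & → 001010100000 = 672

672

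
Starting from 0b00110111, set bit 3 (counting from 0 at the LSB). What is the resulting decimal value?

x = 00110111
bit 3 is currently 0; set it via x | (1 << 3) = x | 8
→ 00111111 = 63

63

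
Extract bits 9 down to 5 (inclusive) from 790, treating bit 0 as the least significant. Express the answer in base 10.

v = 1100010110
Shift right by 5: 11000
Mask low 5 bits: 11000 = 24

24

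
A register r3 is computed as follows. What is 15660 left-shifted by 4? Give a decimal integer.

250560

15660 = 000011110100101100
shift left by 4 → 111101001011000000 = 250560
(equivalently, 15660 × 2^4 = 15660 × 16)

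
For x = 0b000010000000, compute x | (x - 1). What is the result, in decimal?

x = 10000000 = 128
x - 1 = 01111111
OR    = 11111111 = 255
(x | (x - 1) sets all bits below the lowest set bit.)

255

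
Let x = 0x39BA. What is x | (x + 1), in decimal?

x = 11100110111010 = 14778
x + 1 = 11100110111011
OR    = 11100110111011 = 14779
(x | (x + 1) sets the lowest cleared bit.)

14779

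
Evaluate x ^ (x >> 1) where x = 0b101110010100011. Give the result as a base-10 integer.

x = 101110010100011 = 23715
x>>1 = 010111001010001
XOR  = 111001011110010 = 29426
(x ^ (x >> 1) gives the standard binary-reflected Gray code of x.)

29426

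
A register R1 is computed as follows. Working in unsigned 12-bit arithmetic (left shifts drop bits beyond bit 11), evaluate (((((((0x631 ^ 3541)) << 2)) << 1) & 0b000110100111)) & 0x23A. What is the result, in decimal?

0x631 = 011000110001
3541 = 110111010101
→ ^ → 101111100100 = 3044
→ << 2 (mod 2^12) → 111110010000 = 3984
→ << 1 (mod 2^12) → 111100100000 = 3872
0b000110100111 = 000110100111
→ & → 000100100000 = 288
0x23A = 001000111010
→ & → 000000100000 = 32

32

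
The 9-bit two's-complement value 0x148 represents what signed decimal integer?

pattern = 101001000 (MSB is 1 ⇒ negative)
Invert: 010110111, add 1 → 010111000 = 184, so the value is -184.
(Equivalently: 328 - 2^9 = 328 - 512 = -184.)

-184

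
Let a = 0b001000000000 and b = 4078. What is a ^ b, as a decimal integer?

3566

a = 001000000000
4078 = 111111101110
XOR → 110111101110 = 3566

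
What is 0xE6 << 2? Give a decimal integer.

0xE6 = 0011100110
shift left by 2 → 1110011000 = 920
(equivalently, 230 × 2^2 = 230 × 4)

920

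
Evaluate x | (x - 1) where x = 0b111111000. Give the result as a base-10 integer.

511

x = 111111000 = 504
x - 1 = 111110111
OR    = 111111111 = 511
(x | (x - 1) sets all bits below the lowest set bit.)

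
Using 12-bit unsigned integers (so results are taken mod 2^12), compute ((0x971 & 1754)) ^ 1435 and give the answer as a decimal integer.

1483

0x971 = 100101110001
1754 = 011011011010
→ & → 000001010000 = 80
1435 = 010110011011
→ ^ → 010111001011 = 1483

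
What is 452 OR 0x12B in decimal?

495

452 = 111000100
0x12B = 100101011
 OR → 111101111 = 495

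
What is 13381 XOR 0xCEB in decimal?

13381 = 11010001000101
0xCEB = 00110011101011
XOR → 11100010101110 = 14510

14510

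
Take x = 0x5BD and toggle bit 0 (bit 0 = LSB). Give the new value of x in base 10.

x = 010110111101
bit 0 is currently 1; toggle it via x ^ (1 << 0) = x ^ 1
→ 010110111100 = 1468

1468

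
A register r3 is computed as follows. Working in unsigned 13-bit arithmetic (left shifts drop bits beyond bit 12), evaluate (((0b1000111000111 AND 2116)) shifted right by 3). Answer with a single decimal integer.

8

0b1000111000111 = 1000111000111
2116 = 0100001000100
→ AND → 0000001000100 = 68
→ shifted right by 3 → 0000000001000 = 8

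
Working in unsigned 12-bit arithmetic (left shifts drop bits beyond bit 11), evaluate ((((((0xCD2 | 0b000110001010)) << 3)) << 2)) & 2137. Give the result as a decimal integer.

0xCD2 = 110011010010
0b000110001010 = 000110001010
→ | → 110111011010 = 3546
→ << 3 (mod 2^12) → 111011010000 = 3792
→ << 2 (mod 2^12) → 101101000000 = 2880
2137 = 100001011001
→ & → 100001000000 = 2112

2112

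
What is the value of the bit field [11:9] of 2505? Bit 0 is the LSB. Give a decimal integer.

v = 100111001001
Shift right by 9: 100
Mask low 3 bits: 100 = 4

4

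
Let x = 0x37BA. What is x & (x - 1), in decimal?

14264

x = 11011110111010 = 14266
x - 1 = 11011110111001
AND   = 11011110111000 = 14264
(x & (x - 1) clears the lowest set bit of x.)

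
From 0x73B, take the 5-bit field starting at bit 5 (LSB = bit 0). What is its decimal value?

v = 11100111011
Shift right by 5: 111001
Mask low 5 bits: 11001 = 25

25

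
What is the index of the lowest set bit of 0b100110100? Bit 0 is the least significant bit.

2

0b100110100 = 100110100
Trailing zeros: 2, so the lowest set bit is bit 2 (value 4).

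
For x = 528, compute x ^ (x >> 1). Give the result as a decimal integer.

x = 1000010000 = 528
x>>1 = 0100001000
XOR  = 1100011000 = 792
(x ^ (x >> 1) gives the standard binary-reflected Gray code of x.)

792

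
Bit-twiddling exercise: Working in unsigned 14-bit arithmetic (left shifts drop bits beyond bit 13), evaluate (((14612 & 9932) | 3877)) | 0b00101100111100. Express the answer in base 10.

12093

14612 = 11100100010100
9932 = 10011011001100
→ & → 10000000000100 = 8196
3877 = 00111100100101
→ | → 10111100100101 = 12069
0b00101100111100 = 00101100111100
→ | → 10111100111101 = 12093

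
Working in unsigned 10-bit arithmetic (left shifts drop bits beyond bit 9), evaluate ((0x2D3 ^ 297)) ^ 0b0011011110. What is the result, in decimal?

804

0x2D3 = 1011010011
297 = 0100101001
→ ^ → 1111111010 = 1018
0b0011011110 = 0011011110
→ ^ → 1100100100 = 804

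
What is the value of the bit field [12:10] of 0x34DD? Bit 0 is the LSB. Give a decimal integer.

v = 11010011011101
Shift right by 10: 1101
Mask low 3 bits: 101 = 5

5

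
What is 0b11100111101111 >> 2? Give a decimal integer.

3707

x = 11100111101111
shift right by 2 → 00111001111011 = 3707
(equivalently, floor(14831 / 4))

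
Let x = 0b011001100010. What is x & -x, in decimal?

x = 11001100010 = 1634
-x (two's complement) = …00110011110
AND   = 00000000010 = 2
(x & -x isolates the lowest set bit of x.)

2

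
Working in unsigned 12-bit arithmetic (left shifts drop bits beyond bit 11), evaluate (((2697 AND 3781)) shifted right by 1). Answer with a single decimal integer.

2697 = 101010001001
3781 = 111011000101
→ AND → 101010000001 = 2689
→ shifted right by 1 → 010101000000 = 1344

1344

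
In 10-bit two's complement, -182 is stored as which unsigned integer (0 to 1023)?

842

182 in 10 bits: 0010110110
Invert: 1101001001
Add 1:  1101001010 = 842
(Check: 2^10 - 182 = 1024 - 182 = 842.)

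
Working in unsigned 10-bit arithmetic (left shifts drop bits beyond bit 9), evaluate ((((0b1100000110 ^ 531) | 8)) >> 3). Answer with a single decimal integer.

0b1100000110 = 1100000110
531 = 1000010011
→ ^ → 0100010101 = 277
8 = 0000001000
→ | → 0100011101 = 285
→ >> 3 → 0000100011 = 35

35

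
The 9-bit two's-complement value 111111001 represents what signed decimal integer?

pattern = 111111001 (MSB is 1 ⇒ negative)
Invert: 000000110, add 1 → 000000111 = 7, so the value is -7.
(Equivalently: 505 - 2^9 = 505 - 512 = -7.)

-7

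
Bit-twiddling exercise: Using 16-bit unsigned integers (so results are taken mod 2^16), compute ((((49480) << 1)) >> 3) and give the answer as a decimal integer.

4178

49480 = 1100000101001000
→ << 1 (mod 2^16) → 1000001010010000 = 33424
→ >> 3 → 0001000001010010 = 4178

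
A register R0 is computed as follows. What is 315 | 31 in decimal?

315 = 100111011
31 = 000011111
 OR → 100111111 = 319

319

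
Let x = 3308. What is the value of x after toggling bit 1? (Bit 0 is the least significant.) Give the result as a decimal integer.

3310

x = 00110011101100
bit 1 is currently 0; toggle it via x ^ (1 << 1) = x ^ 2
→ 00110011101110 = 3310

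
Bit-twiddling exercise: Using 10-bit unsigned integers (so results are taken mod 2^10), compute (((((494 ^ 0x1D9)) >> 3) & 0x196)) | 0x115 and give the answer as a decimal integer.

494 = 0111101110
0x1D9 = 0111011001
→ ^ → 0000110111 = 55
→ >> 3 → 0000000110 = 6
0x196 = 0110010110
→ & → 0000000110 = 6
0x115 = 0100010101
→ | → 0100010111 = 279

279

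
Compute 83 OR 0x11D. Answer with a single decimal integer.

83 = 001010011
0x11D = 100011101
 OR → 101011111 = 351

351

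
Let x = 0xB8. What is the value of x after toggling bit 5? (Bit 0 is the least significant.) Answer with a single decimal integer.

x = 00010111000
bit 5 is currently 1; toggle it via x ^ (1 << 5) = x ^ 32
→ 00010011000 = 152

152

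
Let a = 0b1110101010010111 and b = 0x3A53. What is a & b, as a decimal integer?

a = 1110101010010111
0x3A53 = 0011101001010011
AND → 0010101000010011 = 10771

10771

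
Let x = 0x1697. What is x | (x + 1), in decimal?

x = 1011010010111 = 5783
x + 1 = 1011010011000
OR    = 1011010011111 = 5791
(x | (x + 1) sets the lowest cleared bit.)

5791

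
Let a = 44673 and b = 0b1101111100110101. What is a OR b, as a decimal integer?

65461

44673 = 1010111010000001
b = 1101111100110101
 OR → 1111111110110101 = 65461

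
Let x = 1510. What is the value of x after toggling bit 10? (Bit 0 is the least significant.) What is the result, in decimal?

x = 010111100110
bit 10 is currently 1; toggle it via x ^ (1 << 10) = x ^ 1024
→ 000111100110 = 486

486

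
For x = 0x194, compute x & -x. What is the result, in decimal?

4

x = 110010100 = 404
-x (two's complement) = …001101100
AND   = 000000100 = 4
(x & -x isolates the lowest set bit of x.)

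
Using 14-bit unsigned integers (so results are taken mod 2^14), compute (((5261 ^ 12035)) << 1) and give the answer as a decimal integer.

14108

5261 = 01010010001101
12035 = 10111100000011
→ ^ → 11101110001110 = 15246
→ << 1 (mod 2^14) → 11011100011100 = 14108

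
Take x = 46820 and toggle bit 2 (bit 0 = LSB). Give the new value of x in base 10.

46816

x = 1011011011100100
bit 2 is currently 1; toggle it via x ^ (1 << 2) = x ^ 4
→ 1011011011100000 = 46816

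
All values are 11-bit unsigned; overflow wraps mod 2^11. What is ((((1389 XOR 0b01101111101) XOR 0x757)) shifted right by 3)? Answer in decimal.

40

1389 = 10101101101
0b01101111101 = 01101111101
→ XOR → 11000010000 = 1552
0x757 = 11101010111
→ XOR → 00101000111 = 327
→ shifted right by 3 → 00000101000 = 40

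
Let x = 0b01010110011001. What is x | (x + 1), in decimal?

5531

x = 1010110011001 = 5529
x + 1 = 1010110011010
OR    = 1010110011011 = 5531
(x | (x + 1) sets the lowest cleared bit.)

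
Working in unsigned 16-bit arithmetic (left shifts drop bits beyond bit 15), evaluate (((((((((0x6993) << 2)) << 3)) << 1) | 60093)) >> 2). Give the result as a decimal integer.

15295

0x6993 = 0110100110010011
→ << 2 (mod 2^16) → 1010011001001100 = 42572
→ << 3 (mod 2^16) → 0011001001100000 = 12896
→ << 1 (mod 2^16) → 0110010011000000 = 25792
60093 = 1110101010111101
→ | → 1110111011111101 = 61181
→ >> 2 → 0011101110111111 = 15295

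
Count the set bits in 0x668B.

8

0x668B = 110011010001011
Count the 1s: 1 + 1 + 1 + 1 + 1 + 1 + 1 + 1 = 8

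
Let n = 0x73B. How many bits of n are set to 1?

8

0x73B = 11100111011
Count the 1s: 1 + 1 + 1 + 1 + 1 + 1 + 1 + 1 = 8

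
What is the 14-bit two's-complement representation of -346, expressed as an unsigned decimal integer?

16038

346 in 14 bits: 00000101011010
Invert: 11111010100101
Add 1:  11111010100110 = 16038
(Check: 2^14 - 346 = 16384 - 346 = 16038.)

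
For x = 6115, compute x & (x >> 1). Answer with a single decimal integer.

993

x = 1011111100011 = 6115
x>>1 = 0101111110001
AND  = 0001111100001 = 993
(x & (x >> 1) has a 1 wherever x has two consecutive 1 bits.)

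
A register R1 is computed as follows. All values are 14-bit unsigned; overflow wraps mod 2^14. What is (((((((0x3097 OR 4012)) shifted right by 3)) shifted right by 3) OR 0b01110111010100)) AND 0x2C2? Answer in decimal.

194

0x3097 = 11000010010111
4012 = 00111110101100
→ OR → 11111110111111 = 16319
→ shifted right by 3 → 00011111110111 = 2039
→ shifted right by 3 → 00000011111110 = 254
0b01110111010100 = 01110111010100
→ OR → 01110111111110 = 7678
0x2C2 = 00001011000010
→ AND → 00000011000010 = 194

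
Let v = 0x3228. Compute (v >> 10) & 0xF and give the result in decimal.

v = 11001000101000
Shift right by 10: 1100
Mask low 4 bits: 1100 = 12

12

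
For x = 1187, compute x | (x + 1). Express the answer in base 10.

1191

x = 10010100011 = 1187
x + 1 = 10010100100
OR    = 10010100111 = 1191
(x | (x + 1) sets the lowest cleared bit.)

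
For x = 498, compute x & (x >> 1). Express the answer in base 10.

240

x = 111110010 = 498
x>>1 = 011111001
AND  = 011110000 = 240
(x & (x >> 1) has a 1 wherever x has two consecutive 1 bits.)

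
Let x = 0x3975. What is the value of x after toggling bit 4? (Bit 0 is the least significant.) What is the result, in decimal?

14693

x = 11100101110101
bit 4 is currently 1; toggle it via x ^ (1 << 4) = x ^ 16
→ 11100101100101 = 14693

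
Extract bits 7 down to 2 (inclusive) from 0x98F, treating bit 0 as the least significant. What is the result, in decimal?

35

v = 100110001111
Shift right by 2: 1001100011
Mask low 6 bits: 100011 = 35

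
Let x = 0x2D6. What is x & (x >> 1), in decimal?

x = 1011010110 = 726
x>>1 = 0101101011
AND  = 0001000010 = 66
(x & (x >> 1) has a 1 wherever x has two consecutive 1 bits.)

66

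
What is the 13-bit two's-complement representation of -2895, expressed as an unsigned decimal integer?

2895 in 13 bits: 0101101001111
Invert: 1010010110000
Add 1:  1010010110001 = 5297
(Check: 2^13 - 2895 = 8192 - 2895 = 5297.)

5297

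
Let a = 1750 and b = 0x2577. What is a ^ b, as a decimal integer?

1750 = 00011011010110
0x2577 = 10010101110111
XOR → 10001110100001 = 9121

9121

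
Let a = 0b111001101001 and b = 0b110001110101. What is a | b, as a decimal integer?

3709

a = 111001101001
b = 110001110101
 OR → 111001111101 = 3709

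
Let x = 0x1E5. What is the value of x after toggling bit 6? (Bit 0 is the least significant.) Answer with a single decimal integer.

x = 111100101
bit 6 is currently 1; toggle it via x ^ (1 << 6) = x ^ 64
→ 110100101 = 421

421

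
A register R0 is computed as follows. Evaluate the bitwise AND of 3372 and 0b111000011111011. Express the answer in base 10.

40

3372 = 000110100101100
b = 111000011111011
AND → 000000000101000 = 40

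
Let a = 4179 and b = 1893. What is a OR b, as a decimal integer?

6007

4179 = 1000001010011
1893 = 0011101100101
 OR → 1011101110111 = 6007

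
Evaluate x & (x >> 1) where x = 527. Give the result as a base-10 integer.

x = 1000001111 = 527
x>>1 = 0100000111
AND  = 0000000111 = 7
(x & (x >> 1) has a 1 wherever x has two consecutive 1 bits.)

7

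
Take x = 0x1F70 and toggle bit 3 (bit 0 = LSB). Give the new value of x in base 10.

8056

x = 01111101110000
bit 3 is currently 0; toggle it via x ^ (1 << 3) = x ^ 8
→ 01111101111000 = 8056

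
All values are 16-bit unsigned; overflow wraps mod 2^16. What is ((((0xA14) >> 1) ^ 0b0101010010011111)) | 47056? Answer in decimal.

0xA14 = 0000101000010100
→ >> 1 → 0000010100001010 = 1290
0b0101010010011111 = 0101010010011111
→ ^ → 0101000110010101 = 20885
47056 = 1011011111010000
→ | → 1111011111010101 = 63445

63445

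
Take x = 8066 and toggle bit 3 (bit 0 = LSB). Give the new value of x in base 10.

x = 0001111110000010
bit 3 is currently 0; toggle it via x ^ (1 << 3) = x ^ 8
→ 0001111110001010 = 8074

8074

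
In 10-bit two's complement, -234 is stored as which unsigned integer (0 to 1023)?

234 in 10 bits: 0011101010
Invert: 1100010101
Add 1:  1100010110 = 790
(Check: 2^10 - 234 = 1024 - 234 = 790.)

790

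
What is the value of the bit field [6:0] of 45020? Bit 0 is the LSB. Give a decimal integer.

92

v = 1010111111011100
Shift right by 0: 1010111111011100
Mask low 7 bits: 1011100 = 92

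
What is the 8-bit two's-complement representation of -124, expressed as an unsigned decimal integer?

132

124 in 8 bits: 01111100
Invert: 10000011
Add 1:  10000100 = 132
(Check: 2^8 - 124 = 256 - 124 = 132.)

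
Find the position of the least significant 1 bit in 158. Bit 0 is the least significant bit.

1

158 = 10011110
Trailing zeros: 1, so the lowest set bit is bit 1 (value 2).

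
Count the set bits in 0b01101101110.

7

n = 1101101110
Count the 1s: 1 + 1 + 1 + 1 + 1 + 1 + 1 = 7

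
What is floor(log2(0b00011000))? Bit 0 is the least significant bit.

0b00011000 = 11000
The topmost 1 is at position 4 (since 2^4 = 16 ≤ 24 < 32).

4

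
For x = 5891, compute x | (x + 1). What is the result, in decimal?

x = 1011100000011 = 5891
x + 1 = 1011100000100
OR    = 1011100000111 = 5895
(x | (x + 1) sets the lowest cleared bit.)

5895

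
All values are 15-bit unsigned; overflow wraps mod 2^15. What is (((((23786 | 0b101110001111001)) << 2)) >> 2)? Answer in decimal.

7419

23786 = 101110011101010
0b101110001111001 = 101110001111001
→ | → 101110011111011 = 23803
→ << 2 (mod 2^15) → 111001111101100 = 29676
→ >> 2 → 001110011111011 = 7419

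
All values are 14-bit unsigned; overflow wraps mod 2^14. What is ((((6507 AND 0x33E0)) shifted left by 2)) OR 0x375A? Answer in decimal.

6507 = 01100101101011
0x33E0 = 11001111100000
→ AND → 01000101100000 = 4448
→ shifted left by 2 (mod 2^14) → 00010110000000 = 1408
0x375A = 11011101011010
→ OR → 11011111011010 = 14298

14298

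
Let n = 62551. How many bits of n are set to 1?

62551 = 1111010001010111
Count the 1s: 1 + 1 + 1 + 1 + 1 + 1 + 1 + 1 + 1 + 1 = 10

10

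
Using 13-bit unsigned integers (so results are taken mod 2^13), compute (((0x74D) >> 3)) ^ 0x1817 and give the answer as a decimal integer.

0x74D = 0011101001101
→ >> 3 → 0000011101001 = 233
0x1817 = 1100000010111
→ ^ → 1100011111110 = 6398

6398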